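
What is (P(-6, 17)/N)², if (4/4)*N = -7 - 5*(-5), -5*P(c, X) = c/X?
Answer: 1/65025 ≈ 1.5379e-5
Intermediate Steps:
P(c, X) = -c/(5*X)
N = 18 (N = -7 - 5*(-5) = -7 + 25 = 18)
(P(-6, 17)/N)² = (-⅕*(-6)/17/18)² = (-⅕*(-6)*1/17*(1/18))² = ((6/85)*(1/18))² = (1/255)² = 1/65025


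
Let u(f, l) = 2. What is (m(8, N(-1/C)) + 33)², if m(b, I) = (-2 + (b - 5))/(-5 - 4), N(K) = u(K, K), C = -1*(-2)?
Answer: 87616/81 ≈ 1081.7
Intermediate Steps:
C = 2
N(K) = 2
m(b, I) = 7/9 - b/9 (m(b, I) = (-2 + (-5 + b))/(-9) = (-7 + b)*(-⅑) = 7/9 - b/9)
(m(8, N(-1/C)) + 33)² = ((7/9 - ⅑*8) + 33)² = ((7/9 - 8/9) + 33)² = (-⅑ + 33)² = (296/9)² = 87616/81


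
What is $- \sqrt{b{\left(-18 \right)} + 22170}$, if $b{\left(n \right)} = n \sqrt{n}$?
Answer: $- \sqrt{22170 - 54 i \sqrt{2}} \approx -148.9 + 0.25645 i$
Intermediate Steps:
$b{\left(n \right)} = n^{\frac{3}{2}}$
$- \sqrt{b{\left(-18 \right)} + 22170} = - \sqrt{\left(-18\right)^{\frac{3}{2}} + 22170} = - \sqrt{- 54 i \sqrt{2} + 22170} = - \sqrt{22170 - 54 i \sqrt{2}}$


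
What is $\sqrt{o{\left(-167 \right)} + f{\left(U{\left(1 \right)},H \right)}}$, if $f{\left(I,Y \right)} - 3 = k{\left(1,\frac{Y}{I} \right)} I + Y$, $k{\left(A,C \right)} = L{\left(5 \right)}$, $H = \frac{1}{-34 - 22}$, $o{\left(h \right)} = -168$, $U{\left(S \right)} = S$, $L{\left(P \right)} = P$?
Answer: $\frac{i \sqrt{125454}}{28} \approx 12.65 i$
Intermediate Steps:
$H = - \frac{1}{56}$ ($H = \frac{1}{-56} = - \frac{1}{56} \approx -0.017857$)
$k{\left(A,C \right)} = 5$
$f{\left(I,Y \right)} = 3 + Y + 5 I$ ($f{\left(I,Y \right)} = 3 + \left(5 I + Y\right) = 3 + \left(Y + 5 I\right) = 3 + Y + 5 I$)
$\sqrt{o{\left(-167 \right)} + f{\left(U{\left(1 \right)},H \right)}} = \sqrt{-168 + \left(3 - \frac{1}{56} + 5 \cdot 1\right)} = \sqrt{-168 + \left(3 - \frac{1}{56} + 5\right)} = \sqrt{-168 + \frac{447}{56}} = \sqrt{- \frac{8961}{56}} = \frac{i \sqrt{125454}}{28}$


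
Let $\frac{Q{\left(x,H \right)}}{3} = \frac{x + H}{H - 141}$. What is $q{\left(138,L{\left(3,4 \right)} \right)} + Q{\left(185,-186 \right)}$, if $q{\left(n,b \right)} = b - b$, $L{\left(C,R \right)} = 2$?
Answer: $\frac{1}{109} \approx 0.0091743$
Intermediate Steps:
$Q{\left(x,H \right)} = \frac{3 \left(H + x\right)}{-141 + H}$ ($Q{\left(x,H \right)} = 3 \frac{x + H}{H - 141} = 3 \frac{H + x}{H - 141} = 3 \frac{H + x}{-141 + H} = \frac{3 \left(H + x\right)}{-141 + H}$)
$q{\left(n,b \right)} = 0$
$q{\left(138,L{\left(3,4 \right)} \right)} + Q{\left(185,-186 \right)} = 0 + \frac{3 \left(-186 + 185\right)}{-141 - 186} = 0 + 3 \frac{1}{-327} \left(-1\right) = 0 + 3 \left(- \frac{1}{327}\right) \left(-1\right) = 0 + \frac{1}{109} = \frac{1}{109}$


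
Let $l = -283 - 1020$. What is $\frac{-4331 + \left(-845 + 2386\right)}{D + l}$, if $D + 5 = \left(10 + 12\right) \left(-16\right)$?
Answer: $\frac{279}{166} \approx 1.6807$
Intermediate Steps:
$D = -357$ ($D = -5 + \left(10 + 12\right) \left(-16\right) = -5 + 22 \left(-16\right) = -5 - 352 = -357$)
$l = -1303$
$\frac{-4331 + \left(-845 + 2386\right)}{D + l} = \frac{-4331 + \left(-845 + 2386\right)}{-357 - 1303} = \frac{-4331 + 1541}{-1660} = \left(-2790\right) \left(- \frac{1}{1660}\right) = \frac{279}{166}$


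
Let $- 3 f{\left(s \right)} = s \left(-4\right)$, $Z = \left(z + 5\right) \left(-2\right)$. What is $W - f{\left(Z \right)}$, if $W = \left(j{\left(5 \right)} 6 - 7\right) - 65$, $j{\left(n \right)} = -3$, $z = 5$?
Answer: $- \frac{190}{3} \approx -63.333$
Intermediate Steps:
$Z = -20$ ($Z = \left(5 + 5\right) \left(-2\right) = 10 \left(-2\right) = -20$)
$W = -90$ ($W = \left(\left(-3\right) 6 - 7\right) - 65 = \left(-18 - 7\right) - 65 = -25 - 65 = -90$)
$f{\left(s \right)} = \frac{4 s}{3}$ ($f{\left(s \right)} = - \frac{s \left(-4\right)}{3} = - \frac{\left(-4\right) s}{3} = \frac{4 s}{3}$)
$W - f{\left(Z \right)} = -90 - \frac{4}{3} \left(-20\right) = -90 - - \frac{80}{3} = -90 + \frac{80}{3} = - \frac{190}{3}$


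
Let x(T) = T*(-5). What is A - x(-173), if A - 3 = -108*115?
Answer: -13282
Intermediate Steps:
x(T) = -5*T
A = -12417 (A = 3 - 108*115 = 3 - 12420 = -12417)
A - x(-173) = -12417 - (-5)*(-173) = -12417 - 1*865 = -12417 - 865 = -13282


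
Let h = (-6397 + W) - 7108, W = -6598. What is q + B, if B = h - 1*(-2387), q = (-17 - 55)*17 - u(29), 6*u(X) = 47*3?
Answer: -37927/2 ≈ -18964.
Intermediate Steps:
h = -20103 (h = (-6397 - 6598) - 7108 = -12995 - 7108 = -20103)
u(X) = 47/2 (u(X) = (47*3)/6 = (1/6)*141 = 47/2)
q = -2495/2 (q = (-17 - 55)*17 - 1*47/2 = -72*17 - 47/2 = -1224 - 47/2 = -2495/2 ≈ -1247.5)
B = -17716 (B = -20103 - 1*(-2387) = -20103 + 2387 = -17716)
q + B = -2495/2 - 17716 = -37927/2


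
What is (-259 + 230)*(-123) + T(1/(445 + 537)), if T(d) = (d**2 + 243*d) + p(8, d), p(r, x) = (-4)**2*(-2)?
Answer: 3409123967/964324 ≈ 3535.2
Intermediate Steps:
p(r, x) = -32 (p(r, x) = 16*(-2) = -32)
T(d) = -32 + d**2 + 243*d (T(d) = (d**2 + 243*d) - 32 = -32 + d**2 + 243*d)
(-259 + 230)*(-123) + T(1/(445 + 537)) = (-259 + 230)*(-123) + (-32 + (1/(445 + 537))**2 + 243/(445 + 537)) = -29*(-123) + (-32 + (1/982)**2 + 243/982) = 3567 + (-32 + (1/982)**2 + 243*(1/982)) = 3567 + (-32 + 1/964324 + 243/982) = 3567 - 30619741/964324 = 3409123967/964324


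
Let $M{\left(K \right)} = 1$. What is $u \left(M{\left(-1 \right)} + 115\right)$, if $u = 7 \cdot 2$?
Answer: $1624$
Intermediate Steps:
$u = 14$
$u \left(M{\left(-1 \right)} + 115\right) = 14 \left(1 + 115\right) = 14 \cdot 116 = 1624$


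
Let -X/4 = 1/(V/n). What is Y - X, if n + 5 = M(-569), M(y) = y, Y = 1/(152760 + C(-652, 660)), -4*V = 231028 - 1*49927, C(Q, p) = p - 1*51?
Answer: 469573999/9258426423 ≈ 0.050719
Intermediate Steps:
C(Q, p) = -51 + p (C(Q, p) = p - 51 = -51 + p)
V = -181101/4 (V = -(231028 - 1*49927)/4 = -(231028 - 49927)/4 = -¼*181101 = -181101/4 ≈ -45275.)
Y = 1/153369 (Y = 1/(152760 + (-51 + 660)) = 1/(152760 + 609) = 1/153369 ≈ 6.5202e-6)
n = -574 (n = -5 - 569 = -574)
X = -9184/181101 (X = -4/((-181101/4/(-574))) = -4/((-181101/4*(-1/574))) = -4/181101/2296 = -4*2296/181101 = -9184/181101 ≈ -0.050712)
Y - X = 1/153369 - 1*(-9184/181101) = 1/153369 + 9184/181101 = 469573999/9258426423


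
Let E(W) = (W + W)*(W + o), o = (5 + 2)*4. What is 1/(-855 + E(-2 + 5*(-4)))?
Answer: -1/1119 ≈ -0.00089366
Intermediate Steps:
o = 28 (o = 7*4 = 28)
E(W) = 2*W*(28 + W) (E(W) = (W + W)*(W + 28) = (2*W)*(28 + W) = 2*W*(28 + W))
1/(-855 + E(-2 + 5*(-4))) = 1/(-855 + 2*(-2 + 5*(-4))*(28 + (-2 + 5*(-4)))) = 1/(-855 + 2*(-2 - 20)*(28 + (-2 - 20))) = 1/(-855 + 2*(-22)*(28 - 22)) = 1/(-855 + 2*(-22)*6) = 1/(-855 - 264) = 1/(-1119) = -1/1119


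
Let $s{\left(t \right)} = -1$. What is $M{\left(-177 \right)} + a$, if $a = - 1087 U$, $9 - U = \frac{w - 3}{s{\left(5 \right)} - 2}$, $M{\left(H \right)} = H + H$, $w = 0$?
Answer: $-9050$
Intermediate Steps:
$M{\left(H \right)} = 2 H$
$U = 8$ ($U = 9 - \frac{0 - 3}{-1 - 2} = 9 - - \frac{3}{-3} = 9 - \left(-3\right) \left(- \frac{1}{3}\right) = 9 - 1 = 8$)
$a = -8696$ ($a = \left(-1087\right) 8 = -8696$)
$M{\left(-177 \right)} + a = 2 \left(-177\right) - 8696 = -354 - 8696 = -9050$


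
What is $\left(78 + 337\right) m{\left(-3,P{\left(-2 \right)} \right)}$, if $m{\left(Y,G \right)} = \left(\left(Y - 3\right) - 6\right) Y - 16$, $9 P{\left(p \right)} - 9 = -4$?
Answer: $8300$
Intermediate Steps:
$P{\left(p \right)} = \frac{5}{9}$ ($P{\left(p \right)} = 1 + \frac{1}{9} \left(-4\right) = 1 - \frac{4}{9} = \frac{5}{9}$)
$m{\left(Y,G \right)} = -16 + Y \left(-9 + Y\right)$ ($m{\left(Y,G \right)} = \left(\left(-3 + Y\right) - 6\right) Y - 16 = \left(-9 + Y\right) Y - 16 = Y \left(-9 + Y\right) - 16 = -16 + Y \left(-9 + Y\right)$)
$\left(78 + 337\right) m{\left(-3,P{\left(-2 \right)} \right)} = \left(78 + 337\right) \left(-16 + \left(-3\right)^{2} - -27\right) = 415 \left(-16 + 9 + 27\right) = 415 \cdot 20 = 8300$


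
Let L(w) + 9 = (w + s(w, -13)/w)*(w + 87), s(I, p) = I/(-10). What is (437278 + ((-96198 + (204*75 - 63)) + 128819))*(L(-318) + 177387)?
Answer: 608503901688/5 ≈ 1.2170e+11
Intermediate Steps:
s(I, p) = -I/10 (s(I, p) = I*(-⅒) = -I/10)
L(w) = -9 + (87 + w)*(-⅒ + w) (L(w) = -9 + (w + (-w/10)/w)*(w + 87) = -9 + (w - ⅒)*(87 + w) = -9 + (-⅒ + w)*(87 + w) = -9 + (87 + w)*(-⅒ + w))
(437278 + ((-96198 + (204*75 - 63)) + 128819))*(L(-318) + 177387) = (437278 + ((-96198 + (204*75 - 63)) + 128819))*((-177/10 + (-318)² + (869/10)*(-318)) + 177387) = (437278 + ((-96198 + (15300 - 63)) + 128819))*((-177/10 + 101124 - 138171/5) + 177387) = (437278 + ((-96198 + 15237) + 128819))*(734721/10 + 177387) = (437278 + (-80961 + 128819))*(2508591/10) = (437278 + 47858)*(2508591/10) = 485136*(2508591/10) = 608503901688/5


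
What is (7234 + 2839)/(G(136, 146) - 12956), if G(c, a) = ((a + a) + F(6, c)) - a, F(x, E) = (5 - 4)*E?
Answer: -10073/12674 ≈ -0.79478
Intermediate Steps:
F(x, E) = E (F(x, E) = 1*E = E)
G(c, a) = a + c (G(c, a) = ((a + a) + c) - a = (2*a + c) - a = (c + 2*a) - a = a + c)
(7234 + 2839)/(G(136, 146) - 12956) = (7234 + 2839)/((146 + 136) - 12956) = 10073/(282 - 12956) = 10073/(-12674) = 10073*(-1/12674) = -10073/12674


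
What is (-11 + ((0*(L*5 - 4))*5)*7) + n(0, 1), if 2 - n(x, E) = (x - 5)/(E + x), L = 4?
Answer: -4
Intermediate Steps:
n(x, E) = 2 - (-5 + x)/(E + x) (n(x, E) = 2 - (x - 5)/(E + x) = 2 - (-5 + x)/(E + x))
(-11 + ((0*(L*5 - 4))*5)*7) + n(0, 1) = (-11 + ((0*(4*5 - 4))*5)*7) + (5 + 0 + 2*1)/(1 + 0) = (-11 + ((0*(20 - 4))*5)*7) + (5 + 0 + 2)/1 = (-11 + ((0*16)*5)*7) + 1*7 = (-11 + (0*5)*7) + 7 = (-11 + 0*7) + 7 = (-11 + 0) + 7 = -11 + 7 = -4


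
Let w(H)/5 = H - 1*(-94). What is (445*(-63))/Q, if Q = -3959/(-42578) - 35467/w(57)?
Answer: 901224043650/1507124881 ≈ 597.98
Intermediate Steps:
w(H) = 470 + 5*H (w(H) = 5*(H - 1*(-94)) = 5*(H + 94) = 5*(94 + H) = 470 + 5*H)
Q = -1507124881/32146390 (Q = -3959/(-42578) - 35467/(470 + 5*57) = -3959*(-1/42578) - 35467/(470 + 285) = 3959/42578 - 35467/755 = -1507124881/32146390 ≈ -46.883)
(445*(-63))/Q = (445*(-63))/(-1507124881/32146390) = -28035*(-32146390/1507124881) = 901224043650/1507124881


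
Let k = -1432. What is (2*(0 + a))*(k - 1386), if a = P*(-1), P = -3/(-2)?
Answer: 8454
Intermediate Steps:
P = 3/2 (P = -3*(-1/2) = 3/2 ≈ 1.5000)
a = -3/2 (a = (3/2)*(-1) = -3/2 ≈ -1.5000)
(2*(0 + a))*(k - 1386) = (2*(0 - 3/2))*(-1432 - 1386) = (2*(-3/2))*(-2818) = -3*(-2818) = 8454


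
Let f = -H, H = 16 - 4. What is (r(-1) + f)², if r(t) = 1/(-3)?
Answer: 1369/9 ≈ 152.11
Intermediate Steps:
H = 12
r(t) = -⅓
f = -12 (f = -1*12 = -12)
(r(-1) + f)² = (-⅓ - 12)² = (-37/3)² = 1369/9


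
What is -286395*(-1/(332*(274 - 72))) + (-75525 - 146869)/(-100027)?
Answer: 43561863881/6708210728 ≈ 6.4938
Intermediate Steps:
-286395*(-1/(332*(274 - 72))) + (-75525 - 146869)/(-100027) = -286395/((-332*202)) - 222394*(-1/100027) = -286395/(-67064) + 222394/100027 = -286395*(-1/67064) + 222394/100027 = 286395/67064 + 222394/100027 = 43561863881/6708210728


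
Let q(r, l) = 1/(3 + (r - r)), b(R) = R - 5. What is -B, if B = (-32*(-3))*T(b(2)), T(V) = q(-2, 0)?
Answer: -32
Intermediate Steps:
b(R) = -5 + R
q(r, l) = ⅓ (q(r, l) = 1/(3 + 0) = 1/3 = ⅓)
T(V) = ⅓
B = 32 (B = -32*(-3)*(⅓) = 96*(⅓) = 32)
-B = -1*32 = -32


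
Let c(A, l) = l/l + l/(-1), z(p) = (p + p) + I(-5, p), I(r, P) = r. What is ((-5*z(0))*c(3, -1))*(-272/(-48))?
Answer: 850/3 ≈ 283.33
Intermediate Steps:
z(p) = -5 + 2*p (z(p) = (p + p) - 5 = 2*p - 5 = -5 + 2*p)
c(A, l) = 1 - l (c(A, l) = 1 + l*(-1) = 1 - l)
((-5*z(0))*c(3, -1))*(-272/(-48)) = ((-5*(-5 + 2*0))*(1 - 1*(-1)))*(-272/(-48)) = ((-5*(-5 + 0))*(1 + 1))*(-272*(-1/48)) = (-5*(-5)*2)*(17/3) = (25*2)*(17/3) = 50*(17/3) = 850/3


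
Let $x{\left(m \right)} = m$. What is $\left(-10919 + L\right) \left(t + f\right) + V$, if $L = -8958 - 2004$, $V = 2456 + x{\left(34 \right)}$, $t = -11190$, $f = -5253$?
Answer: $359791773$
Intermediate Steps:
$V = 2490$ ($V = 2456 + 34 = 2490$)
$L = -10962$
$\left(-10919 + L\right) \left(t + f\right) + V = \left(-10919 - 10962\right) \left(-11190 - 5253\right) + 2490 = \left(-21881\right) \left(-16443\right) + 2490 = 359789283 + 2490 = 359791773$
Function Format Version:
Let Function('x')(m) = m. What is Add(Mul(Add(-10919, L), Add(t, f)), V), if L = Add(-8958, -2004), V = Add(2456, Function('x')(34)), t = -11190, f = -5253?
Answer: 359791773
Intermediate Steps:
V = 2490 (V = Add(2456, 34) = 2490)
L = -10962
Add(Mul(Add(-10919, L), Add(t, f)), V) = Add(Mul(Add(-10919, -10962), Add(-11190, -5253)), 2490) = Add(Mul(-21881, -16443), 2490) = Add(359789283, 2490) = 359791773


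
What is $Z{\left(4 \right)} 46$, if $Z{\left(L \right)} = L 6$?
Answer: $1104$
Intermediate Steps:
$Z{\left(L \right)} = 6 L$
$Z{\left(4 \right)} 46 = 6 \cdot 4 \cdot 46 = 24 \cdot 46 = 1104$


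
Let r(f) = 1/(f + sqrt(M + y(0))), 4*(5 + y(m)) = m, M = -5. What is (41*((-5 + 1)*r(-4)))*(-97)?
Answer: -31816/13 - 7954*I*sqrt(10)/13 ≈ -2447.4 - 1934.8*I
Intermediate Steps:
y(m) = -5 + m/4
r(f) = 1/(f + I*sqrt(10)) (r(f) = 1/(f + sqrt(-5 + (-5 + (1/4)*0))) = 1/(f + sqrt(-5 + (-5 + 0))) = 1/(f + sqrt(-5 - 5)) = 1/(f + sqrt(-10)) = 1/(f + I*sqrt(10)))
(41*((-5 + 1)*r(-4)))*(-97) = (41*((-5 + 1)/(-4 + I*sqrt(10))))*(-97) = (41*(-4/(-4 + I*sqrt(10))))*(-97) = -164/(-4 + I*sqrt(10))*(-97) = 15908/(-4 + I*sqrt(10))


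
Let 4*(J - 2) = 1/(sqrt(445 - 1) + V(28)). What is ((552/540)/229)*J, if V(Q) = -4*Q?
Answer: 277978/31172625 - 23*sqrt(111)/124690500 ≈ 0.0089154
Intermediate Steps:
J = 2 + 1/(4*(-112 + 2*sqrt(111))) (J = 2 + 1/(4*(sqrt(445 - 1) - 4*28)) = 2 + 1/(4*(sqrt(444) - 112)) = 2 + 1/(4*(2*sqrt(111) - 112)) = 2 + 1/(4*(-112 + 2*sqrt(111))) ≈ 1.9972)
((552/540)/229)*J = ((552/540)/229)*(6043/3025 - sqrt(111)/24200) = ((552*(1/540))*(1/229))*(6043/3025 - sqrt(111)/24200) = ((46/45)*(1/229))*(6043/3025 - sqrt(111)/24200) = 46*(6043/3025 - sqrt(111)/24200)/10305 = 277978/31172625 - 23*sqrt(111)/124690500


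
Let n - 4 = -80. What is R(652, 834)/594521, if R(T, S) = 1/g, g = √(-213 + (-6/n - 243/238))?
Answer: -I*√121521967/95861160561 ≈ -1.15e-7*I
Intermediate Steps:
n = -76 (n = 4 - 80 = -76)
g = 3*I*√121521967/2261 (g = √(-213 + (-6/(-76) - 243/238)) = √(-213 + (-6*(-1/76) - 243*1/238)) = √(-213 + (3/38 - 243/238)) = √(-213 - 2130/2261) = √(-483723/2261) = 3*I*√121521967/2261 ≈ 14.627*I)
R(T, S) = -I*√121521967/161241 (R(T, S) = 1/(3*I*√121521967/2261) = -I*√121521967/161241)
R(652, 834)/594521 = -I*√121521967/161241/594521 = -I*√121521967/161241*(1/594521) = -I*√121521967/95861160561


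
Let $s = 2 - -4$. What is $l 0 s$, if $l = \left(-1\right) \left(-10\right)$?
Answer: $0$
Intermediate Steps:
$s = 6$ ($s = 2 + 4 = 6$)
$l = 10$
$l 0 s = 10 \cdot 0 \cdot 6 = 0 \cdot 6 = 0$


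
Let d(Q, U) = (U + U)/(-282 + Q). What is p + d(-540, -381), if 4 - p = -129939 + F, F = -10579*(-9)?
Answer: 4758411/137 ≈ 34733.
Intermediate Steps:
F = 95211
d(Q, U) = 2*U/(-282 + Q) (d(Q, U) = (2*U)/(-282 + Q) = 2*U/(-282 + Q))
p = 34732 (p = 4 - (-129939 + 95211) = 4 - 1*(-34728) = 4 + 34728 = 34732)
p + d(-540, -381) = 34732 + 2*(-381)/(-282 - 540) = 34732 + 2*(-381)/(-822) = 34732 + 2*(-381)*(-1/822) = 34732 + 127/137 = 4758411/137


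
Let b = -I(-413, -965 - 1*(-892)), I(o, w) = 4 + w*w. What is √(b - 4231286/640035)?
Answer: I*√243038210674215/213345 ≈ 73.073*I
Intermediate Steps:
I(o, w) = 4 + w²
b = -5333 (b = -(4 + (-965 - 1*(-892))²) = -(4 + (-965 + 892)²) = -(4 + (-73)²) = -(4 + 5329) = -1*5333 = -5333)
√(b - 4231286/640035) = √(-5333 - 4231286/640035) = √(-3417537941/640035) = I*√243038210674215/213345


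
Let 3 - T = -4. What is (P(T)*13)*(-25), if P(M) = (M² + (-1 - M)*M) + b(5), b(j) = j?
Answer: 650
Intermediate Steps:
T = 7 (T = 3 - 1*(-4) = 3 + 4 = 7)
P(M) = 5 + M² + M*(-1 - M) (P(M) = (M² + (-1 - M)*M) + 5 = (M² + M*(-1 - M)) + 5 = 5 + M² + M*(-1 - M))
(P(T)*13)*(-25) = ((5 - 1*7)*13)*(-25) = ((5 - 7)*13)*(-25) = -2*13*(-25) = -26*(-25) = 650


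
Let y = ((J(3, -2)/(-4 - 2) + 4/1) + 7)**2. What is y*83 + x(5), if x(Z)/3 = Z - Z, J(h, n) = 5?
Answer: 308843/36 ≈ 8579.0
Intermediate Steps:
x(Z) = 0 (x(Z) = 3*(Z - Z) = 3*0 = 0)
y = 3721/36 (y = ((5/(-4 - 2) + 4/1) + 7)**2 = ((5/(-6) + 4*1) + 7)**2 = ((5*(-1/6) + 4) + 7)**2 = ((-5/6 + 4) + 7)**2 = (19/6 + 7)**2 = (61/6)**2 = 3721/36 ≈ 103.36)
y*83 + x(5) = (3721/36)*83 + 0 = 308843/36 + 0 = 308843/36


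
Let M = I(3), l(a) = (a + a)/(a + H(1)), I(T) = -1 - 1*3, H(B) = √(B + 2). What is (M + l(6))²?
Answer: 448/121 + 160*√3/121 ≈ 5.9928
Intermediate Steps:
H(B) = √(2 + B)
I(T) = -4 (I(T) = -1 - 3 = -4)
l(a) = 2*a/(a + √3) (l(a) = (a + a)/(a + √(2 + 1)) = (2*a)/(a + √3) = 2*a/(a + √3))
M = -4
(M + l(6))² = (-4 + 2*6/(6 + √3))² = (-4 + 12/(6 + √3))²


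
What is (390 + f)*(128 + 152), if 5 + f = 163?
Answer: 153440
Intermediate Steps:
f = 158 (f = -5 + 163 = 158)
(390 + f)*(128 + 152) = (390 + 158)*(128 + 152) = 548*280 = 153440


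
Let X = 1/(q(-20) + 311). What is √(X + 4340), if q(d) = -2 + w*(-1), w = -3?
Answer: √105618318/156 ≈ 65.879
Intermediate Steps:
q(d) = 1 (q(d) = -2 - 3*(-1) = -2 + 3 = 1)
X = 1/312 (X = 1/(1 + 311) = 1/312 ≈ 0.0032051)
√(X + 4340) = √(1/312 + 4340) = √(1354081/312) = √105618318/156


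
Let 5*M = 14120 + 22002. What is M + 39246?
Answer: 232352/5 ≈ 46470.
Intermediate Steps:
M = 36122/5 (M = (14120 + 22002)/5 = (⅕)*36122 = 36122/5 ≈ 7224.4)
M + 39246 = 36122/5 + 39246 = 232352/5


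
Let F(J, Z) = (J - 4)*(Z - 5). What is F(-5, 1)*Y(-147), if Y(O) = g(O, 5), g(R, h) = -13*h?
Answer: -2340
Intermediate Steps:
Y(O) = -65 (Y(O) = -13*5 = -65)
F(J, Z) = (-5 + Z)*(-4 + J) (F(J, Z) = (-4 + J)*(-5 + Z) = (-5 + Z)*(-4 + J))
F(-5, 1)*Y(-147) = (20 - 5*(-5) - 4*1 - 5*1)*(-65) = (20 + 25 - 4 - 5)*(-65) = 36*(-65) = -2340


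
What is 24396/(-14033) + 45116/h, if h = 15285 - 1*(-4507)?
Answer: 37566799/69435284 ≈ 0.54103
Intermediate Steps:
h = 19792 (h = 15285 + 4507 = 19792)
24396/(-14033) + 45116/h = 24396/(-14033) + 45116/19792 = 24396*(-1/14033) + 45116*(1/19792) = -24396/14033 + 11279/4948 = 37566799/69435284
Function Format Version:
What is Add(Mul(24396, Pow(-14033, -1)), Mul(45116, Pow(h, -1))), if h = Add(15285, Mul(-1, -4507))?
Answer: Rational(37566799, 69435284) ≈ 0.54103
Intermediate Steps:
h = 19792 (h = Add(15285, 4507) = 19792)
Add(Mul(24396, Pow(-14033, -1)), Mul(45116, Pow(h, -1))) = Add(Mul(24396, Pow(-14033, -1)), Mul(45116, Pow(19792, -1))) = Add(Mul(24396, Rational(-1, 14033)), Mul(45116, Rational(1, 19792))) = Add(Rational(-24396, 14033), Rational(11279, 4948)) = Rational(37566799, 69435284)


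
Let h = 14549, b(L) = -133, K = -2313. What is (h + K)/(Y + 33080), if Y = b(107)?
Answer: 12236/32947 ≈ 0.37138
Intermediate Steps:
Y = -133
(h + K)/(Y + 33080) = (14549 - 2313)/(-133 + 33080) = 12236/32947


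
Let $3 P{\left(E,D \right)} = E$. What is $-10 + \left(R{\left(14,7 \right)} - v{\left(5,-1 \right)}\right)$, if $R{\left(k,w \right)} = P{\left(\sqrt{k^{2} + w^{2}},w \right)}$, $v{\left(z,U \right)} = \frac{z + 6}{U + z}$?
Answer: $- \frac{51}{4} + \frac{7 \sqrt{5}}{3} \approx -7.5325$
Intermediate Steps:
$v{\left(z,U \right)} = \frac{6 + z}{U + z}$
$P{\left(E,D \right)} = \frac{E}{3}$
$R{\left(k,w \right)} = \frac{\sqrt{k^{2} + w^{2}}}{3}$
$-10 + \left(R{\left(14,7 \right)} - v{\left(5,-1 \right)}\right) = -10 - \left(- \frac{\sqrt{14^{2} + 7^{2}}}{3} + \frac{6 + 5}{-1 + 5}\right) = -10 - \left(- \frac{\sqrt{196 + 49}}{3} + \frac{1}{4} \cdot 11\right) = -10 + \left(\frac{\sqrt{245}}{3} - \frac{1}{4} \cdot 11\right) = -10 + \left(\frac{7 \sqrt{5}}{3} - \frac{11}{4}\right) = -10 - \left(\frac{11}{4} - \frac{7 \sqrt{5}}{3}\right) = - \frac{51}{4} + \frac{7 \sqrt{5}}{3}$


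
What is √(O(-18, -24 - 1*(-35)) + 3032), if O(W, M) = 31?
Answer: √3063 ≈ 55.344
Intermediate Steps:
√(O(-18, -24 - 1*(-35)) + 3032) = √(31 + 3032) = √3063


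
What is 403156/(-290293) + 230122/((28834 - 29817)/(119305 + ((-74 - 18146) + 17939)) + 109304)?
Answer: 2706158902436076/3776653381675709 ≈ 0.71655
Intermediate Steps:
403156/(-290293) + 230122/((28834 - 29817)/(119305 + ((-74 - 18146) + 17939)) + 109304) = 403156*(-1/290293) + 230122/(-983/(119305 + (-18220 + 17939)) + 109304) = -403156/290293 + 230122/(-983/(119305 - 281) + 109304) = -403156/290293 + 230122/(-983/119024 + 109304) = -403156/290293 + 230122/(13009798313/119024) = -403156/290293 + 230122*(119024/13009798313) = -403156/290293 + 27390040928/13009798313 = 2706158902436076/3776653381675709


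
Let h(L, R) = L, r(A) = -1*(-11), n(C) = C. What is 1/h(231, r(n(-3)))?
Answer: 1/231 ≈ 0.0043290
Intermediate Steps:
r(A) = 11
1/h(231, r(n(-3))) = 1/231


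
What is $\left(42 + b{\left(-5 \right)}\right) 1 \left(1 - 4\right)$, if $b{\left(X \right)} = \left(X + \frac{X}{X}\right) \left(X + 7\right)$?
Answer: $-102$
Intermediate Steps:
$b{\left(X \right)} = \left(1 + X\right) \left(7 + X\right)$ ($b{\left(X \right)} = \left(X + 1\right) \left(7 + X\right) = \left(1 + X\right) \left(7 + X\right)$)
$\left(42 + b{\left(-5 \right)}\right) 1 \left(1 - 4\right) = \left(42 + \left(7 + \left(-5\right)^{2} + 8 \left(-5\right)\right)\right) 1 \left(1 - 4\right) = \left(42 + \left(7 + 25 - 40\right)\right) 1 \left(-3\right) = \left(42 - 8\right) \left(-3\right) = 34 \left(-3\right) = -102$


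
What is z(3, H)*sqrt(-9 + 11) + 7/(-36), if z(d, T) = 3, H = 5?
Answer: -7/36 + 3*sqrt(2) ≈ 4.0482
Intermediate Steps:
z(3, H)*sqrt(-9 + 11) + 7/(-36) = 3*sqrt(-9 + 11) + 7/(-36) = 3*sqrt(2) + 7*(-1/36) = 3*sqrt(2) - 7/36 = -7/36 + 3*sqrt(2)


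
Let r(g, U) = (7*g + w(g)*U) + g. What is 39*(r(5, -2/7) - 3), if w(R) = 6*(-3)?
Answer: 11505/7 ≈ 1643.6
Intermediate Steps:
w(R) = -18
r(g, U) = -18*U + 8*g (r(g, U) = (7*g - 18*U) + g = (-18*U + 7*g) + g = -18*U + 8*g)
39*(r(5, -2/7) - 3) = 39*((-(-36)/7 + 8*5) - 3) = 39*((-(-36)/7 + 40) - 3) = 39*((-18*(-2/7) + 40) - 3) = 39*((36/7 + 40) - 3) = 39*(316/7 - 3) = 39*(295/7) = 11505/7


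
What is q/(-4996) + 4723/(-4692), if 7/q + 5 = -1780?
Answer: -2457926/2441795 ≈ -1.0066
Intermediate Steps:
q = -1/255 (q = 7/(-5 - 1780) = 7/(-1785) = 7*(-1/1785) = -1/255 ≈ -0.0039216)
q/(-4996) + 4723/(-4692) = -1/255/(-4996) + 4723/(-4692) = -1/255*(-1/4996) + 4723*(-1/4692) = 1/1273980 - 4723/4692 = -2457926/2441795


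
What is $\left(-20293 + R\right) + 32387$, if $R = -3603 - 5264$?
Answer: $3227$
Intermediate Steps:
$R = -8867$
$\left(-20293 + R\right) + 32387 = \left(-20293 - 8867\right) + 32387 = -29160 + 32387 = 3227$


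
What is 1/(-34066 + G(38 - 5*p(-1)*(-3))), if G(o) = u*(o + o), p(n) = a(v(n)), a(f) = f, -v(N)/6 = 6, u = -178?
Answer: 1/144646 ≈ 6.9134e-6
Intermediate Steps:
v(N) = -36 (v(N) = -6*6 = -36)
p(n) = -36
G(o) = -356*o (G(o) = -178*(o + o) = -356*o)
1/(-34066 + G(38 - 5*p(-1)*(-3))) = 1/(-34066 - 356*(38 - 5*(-36)*(-3))) = 1/(-34066 - 356*(38 - (-180)*(-3))) = 1/(-34066 - 356*(38 - 1*540)) = 1/(-34066 - 356*(38 - 540)) = 1/(-34066 - 356*(-502)) = 1/(-34066 + 178712) = 1/144646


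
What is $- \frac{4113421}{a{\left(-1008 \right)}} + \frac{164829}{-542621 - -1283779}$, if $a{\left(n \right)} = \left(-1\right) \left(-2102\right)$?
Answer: $- \frac{762087102740}{389478529} \approx -1956.7$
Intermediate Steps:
$a{\left(n \right)} = 2102$
$- \frac{4113421}{a{\left(-1008 \right)}} + \frac{164829}{-542621 - -1283779} = - \frac{4113421}{2102} + \frac{164829}{-542621 - -1283779} = \left(-4113421\right) \frac{1}{2102} + \frac{164829}{-542621 + 1283779} = - \frac{4113421}{2102} + \frac{164829}{741158} = - \frac{762087102740}{389478529}$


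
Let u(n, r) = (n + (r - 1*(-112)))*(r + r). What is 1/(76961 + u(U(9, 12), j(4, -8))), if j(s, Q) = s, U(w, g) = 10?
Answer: 1/77969 ≈ 1.2826e-5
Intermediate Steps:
u(n, r) = 2*r*(112 + n + r) (u(n, r) = (n + (r + 112))*(2*r) = (n + (112 + r))*(2*r) = (112 + n + r)*(2*r) = 2*r*(112 + n + r))
1/(76961 + u(U(9, 12), j(4, -8))) = 1/(76961 + 2*4*(112 + 10 + 4)) = 1/(76961 + 2*4*126) = 1/(76961 + 1008) = 1/77969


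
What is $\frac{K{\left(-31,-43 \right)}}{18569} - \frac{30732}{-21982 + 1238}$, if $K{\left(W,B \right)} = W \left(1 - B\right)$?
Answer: $\frac{4373933}{3106414} \approx 1.408$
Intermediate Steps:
$\frac{K{\left(-31,-43 \right)}}{18569} - \frac{30732}{-21982 + 1238} = \frac{\left(-31\right) \left(1 - -43\right)}{18569} - \frac{30732}{-21982 + 1238} = - 31 \left(1 + 43\right) \frac{1}{18569} - \frac{30732}{-20744} = \left(-31\right) 44 \cdot \frac{1}{18569} - - \frac{7683}{5186} = \left(-1364\right) \frac{1}{18569} + \frac{7683}{5186} = - \frac{44}{599} + \frac{7683}{5186} = \frac{4373933}{3106414}$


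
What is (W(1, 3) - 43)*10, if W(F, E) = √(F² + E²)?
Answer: -430 + 10*√10 ≈ -398.38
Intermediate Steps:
W(F, E) = √(E² + F²)
(W(1, 3) - 43)*10 = (√(3² + 1²) - 43)*10 = (√(9 + 1) - 43)*10 = (√10 - 43)*10 = (-43 + √10)*10 = -430 + 10*√10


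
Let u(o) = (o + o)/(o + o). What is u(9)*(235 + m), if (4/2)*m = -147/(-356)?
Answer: 167467/712 ≈ 235.21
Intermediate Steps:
u(o) = 1 (u(o) = (2*o)/((2*o)) = (2*o)*(1/(2*o)) = 1)
m = 147/712 (m = (-147/(-356))/2 = (-147*(-1/356))/2 = (½)*(147/356) = 147/712 ≈ 0.20646)
u(9)*(235 + m) = 1*(235 + 147/712) = 1*(167467/712) = 167467/712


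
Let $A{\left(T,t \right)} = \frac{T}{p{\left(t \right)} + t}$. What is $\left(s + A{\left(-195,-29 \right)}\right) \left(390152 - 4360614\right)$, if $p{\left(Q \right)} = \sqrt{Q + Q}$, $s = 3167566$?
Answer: $- \frac{389878487740342}{31} - \frac{774240090 i \sqrt{58}}{899} \approx -1.2577 \cdot 10^{13} - 6.5589 \cdot 10^{6} i$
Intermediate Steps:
$p{\left(Q \right)} = \sqrt{2} \sqrt{Q}$ ($p{\left(Q \right)} = \sqrt{2 Q} = \sqrt{2} \sqrt{Q}$)
$A{\left(T,t \right)} = \frac{T}{t + \sqrt{2} \sqrt{t}}$ ($A{\left(T,t \right)} = \frac{T}{\sqrt{2} \sqrt{t} + t} = \frac{T}{t + \sqrt{2} \sqrt{t}}$)
$\left(s + A{\left(-195,-29 \right)}\right) \left(390152 - 4360614\right) = \left(3167566 - \frac{195}{-29 + \sqrt{2} \sqrt{-29}}\right) \left(390152 - 4360614\right) = \left(3167566 - \frac{195}{-29 + \sqrt{2} i \sqrt{29}}\right) \left(-3970462\right) = \left(3167566 - \frac{195}{-29 + i \sqrt{58}}\right) \left(-3970462\right) = -12576700435492 + \frac{774240090}{-29 + i \sqrt{58}}$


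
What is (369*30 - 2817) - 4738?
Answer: 3515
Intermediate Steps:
(369*30 - 2817) - 4738 = (11070 - 2817) - 4738 = 8253 - 4738 = 3515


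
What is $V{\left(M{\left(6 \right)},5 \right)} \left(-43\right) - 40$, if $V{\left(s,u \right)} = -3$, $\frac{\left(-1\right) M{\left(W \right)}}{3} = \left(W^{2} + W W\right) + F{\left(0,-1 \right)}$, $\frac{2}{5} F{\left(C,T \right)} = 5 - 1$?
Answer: $89$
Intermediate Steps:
$F{\left(C,T \right)} = 10$ ($F{\left(C,T \right)} = \frac{5 \left(5 - 1\right)}{2} = \frac{5}{2} \cdot 4 = 10$)
$M{\left(W \right)} = -30 - 6 W^{2}$ ($M{\left(W \right)} = - 3 \left(\left(W^{2} + W W\right) + 10\right) = - 3 \left(\left(W^{2} + W^{2}\right) + 10\right) = - 3 \left(2 W^{2} + 10\right) = - 3 \left(10 + 2 W^{2}\right) = -30 - 6 W^{2}$)
$V{\left(M{\left(6 \right)},5 \right)} \left(-43\right) - 40 = \left(-3\right) \left(-43\right) - 40 = 129 - 40 = 89$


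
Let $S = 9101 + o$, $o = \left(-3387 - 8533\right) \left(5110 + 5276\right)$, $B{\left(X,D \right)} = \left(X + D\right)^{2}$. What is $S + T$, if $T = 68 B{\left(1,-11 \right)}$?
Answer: $-123785219$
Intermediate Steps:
$B{\left(X,D \right)} = \left(D + X\right)^{2}$
$T = 6800$ ($T = 68 \left(-11 + 1\right)^{2} = 68 \left(-10\right)^{2} = 68 \cdot 100 = 6800$)
$o = -123801120$ ($o = \left(-11920\right) 10386 = -123801120$)
$S = -123792019$ ($S = 9101 - 123801120 = -123792019$)
$S + T = -123792019 + 6800 = -123785219$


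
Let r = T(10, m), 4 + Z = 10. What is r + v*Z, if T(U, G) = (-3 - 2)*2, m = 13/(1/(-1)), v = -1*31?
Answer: -196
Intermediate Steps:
Z = 6 (Z = -4 + 10 = 6)
v = -31
m = -13 (m = 13/(-1) = 13*(-1) = -13)
T(U, G) = -10 (T(U, G) = -5*2 = -10)
r = -10
r + v*Z = -10 - 31*6 = -10 - 186 = -196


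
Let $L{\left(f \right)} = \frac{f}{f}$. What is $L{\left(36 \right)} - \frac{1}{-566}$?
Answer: $\frac{567}{566} \approx 1.0018$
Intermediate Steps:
$L{\left(f \right)} = 1$
$L{\left(36 \right)} - \frac{1}{-566} = 1 - \frac{1}{-566} = 1 - - \frac{1}{566} = 1 + \frac{1}{566} = \frac{567}{566}$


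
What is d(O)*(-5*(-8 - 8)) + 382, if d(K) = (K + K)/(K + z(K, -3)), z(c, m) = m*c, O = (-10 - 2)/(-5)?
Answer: 302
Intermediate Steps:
O = 12/5 (O = -12*(-⅕) = 12/5 ≈ 2.4000)
z(c, m) = c*m
d(K) = -1 (d(K) = (K + K)/(K + K*(-3)) = (2*K)/(K - 3*K) = (2*K)/((-2*K)) = (2*K)*(-1/(2*K)) = -1)
d(O)*(-5*(-8 - 8)) + 382 = -(-5)*(-8 - 8) + 382 = -(-5)*(-16) + 382 = -1*80 + 382 = -80 + 382 = 302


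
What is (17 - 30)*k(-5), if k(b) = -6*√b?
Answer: 78*I*√5 ≈ 174.41*I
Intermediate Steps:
(17 - 30)*k(-5) = (17 - 30)*(-6*I*√5) = -(-78)*I*√5 = 78*I*√5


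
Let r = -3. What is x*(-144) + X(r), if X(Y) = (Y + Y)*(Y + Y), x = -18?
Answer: 2628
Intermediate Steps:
X(Y) = 4*Y² (X(Y) = (2*Y)*(2*Y) = 4*Y²)
x*(-144) + X(r) = -18*(-144) + 4*(-3)² = 2592 + 4*9 = 2592 + 36 = 2628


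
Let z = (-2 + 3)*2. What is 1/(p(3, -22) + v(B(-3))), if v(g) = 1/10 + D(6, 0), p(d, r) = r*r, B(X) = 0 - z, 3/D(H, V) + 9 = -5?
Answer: 35/16936 ≈ 0.0020666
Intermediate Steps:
z = 2 (z = 1*2 = 2)
D(H, V) = -3/14 (D(H, V) = 3/(-9 - 5) = 3/(-14) = 3*(-1/14) = -3/14)
B(X) = -2 (B(X) = 0 - 1*2 = 0 - 2 = -2)
p(d, r) = r²
v(g) = -4/35 (v(g) = 1/10 - 3/14 = ⅒ - 3/14 = -4/35)
1/(p(3, -22) + v(B(-3))) = 1/((-22)² - 4/35) = 1/(484 - 4/35) = 1/(16936/35) = 35/16936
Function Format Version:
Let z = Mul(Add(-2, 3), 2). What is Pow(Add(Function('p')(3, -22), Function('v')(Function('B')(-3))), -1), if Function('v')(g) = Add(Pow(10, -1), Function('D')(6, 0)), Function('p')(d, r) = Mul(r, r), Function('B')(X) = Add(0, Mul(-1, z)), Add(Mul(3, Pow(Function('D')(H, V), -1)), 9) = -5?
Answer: Rational(35, 16936) ≈ 0.0020666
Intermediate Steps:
z = 2 (z = Mul(1, 2) = 2)
Function('D')(H, V) = Rational(-3, 14) (Function('D')(H, V) = Mul(3, Pow(Add(-9, -5), -1)) = Mul(3, Pow(-14, -1)) = Mul(3, Rational(-1, 14)) = Rational(-3, 14))
Function('B')(X) = -2 (Function('B')(X) = Add(0, Mul(-1, 2)) = Add(0, -2) = -2)
Function('p')(d, r) = Pow(r, 2)
Function('v')(g) = Rational(-4, 35) (Function('v')(g) = Add(Pow(10, -1), Rational(-3, 14)) = Add(Rational(1, 10), Rational(-3, 14)) = Rational(-4, 35))
Pow(Add(Function('p')(3, -22), Function('v')(Function('B')(-3))), -1) = Pow(Add(Pow(-22, 2), Rational(-4, 35)), -1) = Pow(Add(484, Rational(-4, 35)), -1) = Pow(Rational(16936, 35), -1) = Rational(35, 16936)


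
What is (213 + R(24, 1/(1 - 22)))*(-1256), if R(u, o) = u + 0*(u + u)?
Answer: -297672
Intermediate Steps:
R(u, o) = u (R(u, o) = u + 0*(2*u) = u + 0 = u)
(213 + R(24, 1/(1 - 22)))*(-1256) = (213 + 24)*(-1256) = 237*(-1256) = -297672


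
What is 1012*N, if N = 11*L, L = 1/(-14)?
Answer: -5566/7 ≈ -795.14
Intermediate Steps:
L = -1/14 ≈ -0.071429
N = -11/14 (N = 11*(-1/14) = -11/14 ≈ -0.78571)
1012*N = 1012*(-11/14) = -5566/7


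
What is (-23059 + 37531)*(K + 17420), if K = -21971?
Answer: -65862072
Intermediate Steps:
(-23059 + 37531)*(K + 17420) = (-23059 + 37531)*(-21971 + 17420) = 14472*(-4551) = -65862072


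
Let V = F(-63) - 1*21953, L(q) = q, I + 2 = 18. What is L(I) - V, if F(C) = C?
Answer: 22032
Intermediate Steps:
I = 16 (I = -2 + 18 = 16)
V = -22016 (V = -63 - 1*21953 = -63 - 21953 = -22016)
L(I) - V = 16 - 1*(-22016) = 16 + 22016 = 22032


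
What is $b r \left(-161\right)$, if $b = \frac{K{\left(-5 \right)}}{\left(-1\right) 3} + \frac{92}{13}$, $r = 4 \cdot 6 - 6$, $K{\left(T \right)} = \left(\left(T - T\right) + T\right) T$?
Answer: $\frac{47334}{13} \approx 3641.1$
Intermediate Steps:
$K{\left(T \right)} = T^{2}$ ($K{\left(T \right)} = \left(0 + T\right) T = T T = T^{2}$)
$r = 18$ ($r = 24 - 6 = 18$)
$b = - \frac{49}{39}$ ($b = \frac{\left(-5\right)^{2}}{\left(-1\right) 3} + \frac{92}{13} = \frac{25}{-3} + 92 \cdot \frac{1}{13} = 25 \left(- \frac{1}{3}\right) + \frac{92}{13} = - \frac{25}{3} + \frac{92}{13} = - \frac{49}{39} \approx -1.2564$)
$b r \left(-161\right) = \left(- \frac{49}{39}\right) 18 \left(-161\right) = \left(- \frac{294}{13}\right) \left(-161\right) = \frac{47334}{13}$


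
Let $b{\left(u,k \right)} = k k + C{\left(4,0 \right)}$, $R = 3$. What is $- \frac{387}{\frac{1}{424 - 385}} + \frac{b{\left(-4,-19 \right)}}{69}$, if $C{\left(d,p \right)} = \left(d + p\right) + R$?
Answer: $- \frac{45263}{3} \approx -15088.0$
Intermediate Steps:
$C{\left(d,p \right)} = 3 + d + p$ ($C{\left(d,p \right)} = \left(d + p\right) + 3 = 3 + d + p$)
$b{\left(u,k \right)} = 7 + k^{2}$ ($b{\left(u,k \right)} = k k + \left(3 + 4 + 0\right) = k^{2} + 7 = 7 + k^{2}$)
$- \frac{387}{\frac{1}{424 - 385}} + \frac{b{\left(-4,-19 \right)}}{69} = - \frac{387}{\frac{1}{424 - 385}} + \frac{7 + \left(-19\right)^{2}}{69} = - \frac{387}{\frac{1}{39}} + \left(7 + 361\right) \frac{1}{69} = - 387 \frac{1}{\frac{1}{39}} + 368 \cdot \frac{1}{69} = \left(-387\right) 39 + \frac{16}{3} = -15093 + \frac{16}{3} = - \frac{45263}{3}$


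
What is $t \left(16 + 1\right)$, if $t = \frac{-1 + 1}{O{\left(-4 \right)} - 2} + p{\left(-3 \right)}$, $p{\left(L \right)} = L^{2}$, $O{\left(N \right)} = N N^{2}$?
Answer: $153$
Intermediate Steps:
$O{\left(N \right)} = N^{3}$
$t = 9$ ($t = \frac{-1 + 1}{\left(-4\right)^{3} - 2} + \left(-3\right)^{2} = \frac{0}{-64 - 2} + 9 = \frac{0}{-66} + 9 = 0 \left(- \frac{1}{66}\right) + 9 = 0 + 9 = 9$)
$t \left(16 + 1\right) = 9 \left(16 + 1\right) = 9 \cdot 17 = 153$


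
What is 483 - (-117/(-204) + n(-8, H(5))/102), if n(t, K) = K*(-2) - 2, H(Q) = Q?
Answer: 32813/68 ≈ 482.54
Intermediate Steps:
n(t, K) = -2 - 2*K (n(t, K) = -2*K - 2 = -2 - 2*K)
483 - (-117/(-204) + n(-8, H(5))/102) = 483 - (-117/(-204) + (-2 - 2*5)/102) = 483 - (-117*(-1/204) + (-2 - 10)*(1/102)) = 483 - (39/68 - 12*1/102) = 483 - (39/68 - 2/17) = 483 - 1*31/68 = 483 - 31/68 = 32813/68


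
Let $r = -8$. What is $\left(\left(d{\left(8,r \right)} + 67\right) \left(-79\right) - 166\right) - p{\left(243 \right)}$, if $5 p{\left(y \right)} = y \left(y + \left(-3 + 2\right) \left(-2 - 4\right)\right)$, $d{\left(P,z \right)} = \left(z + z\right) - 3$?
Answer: $- \frac{80297}{5} \approx -16059.0$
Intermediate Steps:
$d{\left(P,z \right)} = -3 + 2 z$ ($d{\left(P,z \right)} = 2 z - 3 = -3 + 2 z$)
$p{\left(y \right)} = \frac{y \left(6 + y\right)}{5}$ ($p{\left(y \right)} = \frac{y \left(y + \left(-3 + 2\right) \left(-2 - 4\right)\right)}{5} = \frac{y \left(y - -6\right)}{5} = \frac{y \left(y + 6\right)}{5} = \frac{y \left(6 + y\right)}{5}$)
$\left(\left(d{\left(8,r \right)} + 67\right) \left(-79\right) - 166\right) - p{\left(243 \right)} = \left(\left(\left(-3 + 2 \left(-8\right)\right) + 67\right) \left(-79\right) - 166\right) - \frac{1}{5} \cdot 243 \left(6 + 243\right) = \left(\left(\left(-3 - 16\right) + 67\right) \left(-79\right) - 166\right) - \frac{1}{5} \cdot 243 \cdot 249 = \left(\left(-19 + 67\right) \left(-79\right) - 166\right) - \frac{60507}{5} = \left(48 \left(-79\right) - 166\right) - \frac{60507}{5} = \left(-3792 - 166\right) - \frac{60507}{5} = -3958 - \frac{60507}{5} = - \frac{80297}{5}$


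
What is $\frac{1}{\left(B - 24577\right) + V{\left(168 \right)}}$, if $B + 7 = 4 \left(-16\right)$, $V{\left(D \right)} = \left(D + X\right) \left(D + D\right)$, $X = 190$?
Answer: $\frac{1}{95640} \approx 1.0456 \cdot 10^{-5}$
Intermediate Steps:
$V{\left(D \right)} = 2 D \left(190 + D\right)$ ($V{\left(D \right)} = \left(D + 190\right) \left(D + D\right) = \left(190 + D\right) 2 D = 2 D \left(190 + D\right)$)
$B = -71$ ($B = -7 + 4 \left(-16\right) = -7 - 64 = -71$)
$\frac{1}{\left(B - 24577\right) + V{\left(168 \right)}} = \frac{1}{\left(-71 - 24577\right) + 2 \cdot 168 \left(190 + 168\right)} = \frac{1}{\left(-71 - 24577\right) + 2 \cdot 168 \cdot 358} = \frac{1}{-24648 + 120288} = \frac{1}{95640}$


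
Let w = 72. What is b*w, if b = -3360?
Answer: -241920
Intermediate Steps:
b*w = -3360*72 = -241920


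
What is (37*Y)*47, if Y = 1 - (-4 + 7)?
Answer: -3478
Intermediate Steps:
Y = -2 (Y = 1 - 1*3 = 1 - 3 = -2)
(37*Y)*47 = (37*(-2))*47 = -74*47 = -3478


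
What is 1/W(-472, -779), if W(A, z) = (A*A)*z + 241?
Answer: -1/173548495 ≈ -5.7621e-9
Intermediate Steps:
W(A, z) = 241 + z*A**2 (W(A, z) = A**2*z + 241 = z*A**2 + 241 = 241 + z*A**2)
1/W(-472, -779) = 1/(241 - 779*(-472)**2) = 1/(241 - 779*222784) = 1/(241 - 173548736) = 1/(-173548495) = -1/173548495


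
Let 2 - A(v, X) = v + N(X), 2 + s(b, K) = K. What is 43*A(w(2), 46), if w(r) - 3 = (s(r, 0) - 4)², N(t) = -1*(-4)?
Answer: -1763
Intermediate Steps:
N(t) = 4
s(b, K) = -2 + K
w(r) = 39 (w(r) = 3 + ((-2 + 0) - 4)² = 3 + (-2 - 4)² = 3 + (-6)² = 3 + 36 = 39)
A(v, X) = -2 - v (A(v, X) = 2 - (v + 4) = 2 - (4 + v) = 2 + (-4 - v) = -2 - v)
43*A(w(2), 46) = 43*(-2 - 1*39) = 43*(-2 - 39) = 43*(-41) = -1763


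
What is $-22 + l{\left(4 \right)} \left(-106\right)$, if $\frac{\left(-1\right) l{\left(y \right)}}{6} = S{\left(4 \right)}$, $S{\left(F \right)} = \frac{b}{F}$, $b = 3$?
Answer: $455$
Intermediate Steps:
$S{\left(F \right)} = \frac{3}{F}$
$l{\left(y \right)} = - \frac{9}{2}$ ($l{\left(y \right)} = - 6 \cdot \frac{3}{4} = - 6 \cdot 3 \cdot \frac{1}{4} = \left(-6\right) \frac{3}{4} = - \frac{9}{2}$)
$-22 + l{\left(4 \right)} \left(-106\right) = -22 - -477 = -22 + 477 = 455$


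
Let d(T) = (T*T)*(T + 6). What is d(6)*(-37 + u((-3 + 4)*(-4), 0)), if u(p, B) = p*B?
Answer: -15984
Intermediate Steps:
d(T) = T²*(6 + T)
u(p, B) = B*p
d(6)*(-37 + u((-3 + 4)*(-4), 0)) = (6²*(6 + 6))*(-37 + 0*((-3 + 4)*(-4))) = (36*12)*(-37 + 0*(1*(-4))) = 432*(-37 + 0*(-4)) = 432*(-37 + 0) = 432*(-37) = -15984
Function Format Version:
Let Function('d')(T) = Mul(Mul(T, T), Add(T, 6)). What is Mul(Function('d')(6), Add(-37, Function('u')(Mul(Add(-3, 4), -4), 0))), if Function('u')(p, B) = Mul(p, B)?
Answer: -15984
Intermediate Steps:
Function('d')(T) = Mul(Pow(T, 2), Add(6, T))
Function('u')(p, B) = Mul(B, p)
Mul(Function('d')(6), Add(-37, Function('u')(Mul(Add(-3, 4), -4), 0))) = Mul(Mul(Pow(6, 2), Add(6, 6)), Add(-37, Mul(0, Mul(Add(-3, 4), -4)))) = Mul(Mul(36, 12), Add(-37, Mul(0, Mul(1, -4)))) = Mul(432, Add(-37, Mul(0, -4))) = Mul(432, Add(-37, 0)) = Mul(432, -37) = -15984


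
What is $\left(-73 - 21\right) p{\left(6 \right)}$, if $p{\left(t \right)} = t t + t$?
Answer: $-3948$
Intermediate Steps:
$p{\left(t \right)} = t + t^{2}$ ($p{\left(t \right)} = t^{2} + t = t + t^{2}$)
$\left(-73 - 21\right) p{\left(6 \right)} = \left(-73 - 21\right) 6 \left(1 + 6\right) = - 94 \cdot 6 \cdot 7 = \left(-94\right) 42 = -3948$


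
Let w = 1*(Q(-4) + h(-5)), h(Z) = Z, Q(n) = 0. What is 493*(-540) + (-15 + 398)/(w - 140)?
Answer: -38602283/145 ≈ -2.6622e+5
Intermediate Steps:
w = -5 (w = 1*(0 - 5) = 1*(-5) = -5)
493*(-540) + (-15 + 398)/(w - 140) = 493*(-540) + (-15 + 398)/(-5 - 140) = -266220 + 383/(-145) = -266220 + 383*(-1/145) = -266220 - 383/145 = -38602283/145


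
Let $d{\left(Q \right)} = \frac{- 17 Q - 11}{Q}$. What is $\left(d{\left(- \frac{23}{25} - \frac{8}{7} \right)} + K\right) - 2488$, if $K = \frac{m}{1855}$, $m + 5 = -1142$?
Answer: $- \frac{1674328967}{669655} \approx -2500.3$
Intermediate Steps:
$m = -1147$ ($m = -5 - 1142 = -1147$)
$K = - \frac{1147}{1855} \approx -0.61833$
$d{\left(Q \right)} = \frac{-11 - 17 Q}{Q}$
$\left(d{\left(- \frac{23}{25} - \frac{8}{7} \right)} + K\right) - 2488 = \left(\left(-17 - \frac{11}{- \frac{23}{25} - \frac{8}{7}}\right) - \frac{1147}{1855}\right) - 2488 = \left(\left(-17 - \frac{11}{- \frac{361}{175}}\right) - \frac{1147}{1855}\right) - 2488 = \left(\left(-17 - - \frac{1925}{361}\right) - \frac{1147}{1855}\right) - 2488 = \left(\left(-17 + \frac{1925}{361}\right) - \frac{1147}{1855}\right) - 2488 = \left(- \frac{4212}{361} - \frac{1147}{1855}\right) - 2488 = - \frac{8227327}{669655} - 2488 = - \frac{1674328967}{669655}$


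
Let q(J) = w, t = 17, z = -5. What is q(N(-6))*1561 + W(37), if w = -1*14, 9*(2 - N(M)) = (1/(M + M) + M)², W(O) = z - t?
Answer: -21876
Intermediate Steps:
W(O) = -22 (W(O) = -5 - 1*17 = -5 - 17 = -22)
N(M) = 2 - (M + 1/(2*M))²/9 (N(M) = 2 - (1/(M + M) + M)²/9 = 2 - (1/(2*M) + M)²/9 = 2 - (M + 1/(2*M))²/9)
w = -14
q(J) = -14
q(N(-6))*1561 + W(37) = -14*1561 - 22 = -21854 - 22 = -21876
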